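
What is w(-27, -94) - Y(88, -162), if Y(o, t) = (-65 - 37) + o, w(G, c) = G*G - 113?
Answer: 630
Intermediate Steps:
w(G, c) = -113 + G² (w(G, c) = G² - 113 = -113 + G²)
Y(o, t) = -102 + o
w(-27, -94) - Y(88, -162) = (-113 + (-27)²) - (-102 + 88) = (-113 + 729) - 1*(-14) = 616 + 14 = 630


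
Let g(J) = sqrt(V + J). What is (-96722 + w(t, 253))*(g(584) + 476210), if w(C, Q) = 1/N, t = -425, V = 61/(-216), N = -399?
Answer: -2625419134370/57 - 38592079*sqrt(756498)/14364 ≈ -4.6062e+10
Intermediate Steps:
V = -61/216 (V = 61*(-1/216) = -61/216 ≈ -0.28241)
w(C, Q) = -1/399 (w(C, Q) = 1/(-399) = -1/399)
g(J) = sqrt(-61/216 + J)
(-96722 + w(t, 253))*(g(584) + 476210) = (-96722 - 1/399)*(sqrt(-366 + 1296*584)/36 + 476210) = -38592079*(sqrt(-366 + 756864)/36 + 476210)/399 = -38592079*(sqrt(756498)/36 + 476210)/399 = -38592079*(476210 + sqrt(756498)/36)/399 = -2625419134370/57 - 38592079*sqrt(756498)/14364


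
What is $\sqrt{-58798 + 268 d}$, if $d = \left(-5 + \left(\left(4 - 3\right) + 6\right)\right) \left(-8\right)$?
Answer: $i \sqrt{63086} \approx 251.17 i$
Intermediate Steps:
$d = -16$ ($d = \left(-5 + \left(1 + 6\right)\right) \left(-8\right) = \left(-5 + 7\right) \left(-8\right) = 2 \left(-8\right) = -16$)
$\sqrt{-58798 + 268 d} = \sqrt{-58798 + 268 \left(-16\right)} = \sqrt{-58798 - 4288} = \sqrt{-63086} = i \sqrt{63086}$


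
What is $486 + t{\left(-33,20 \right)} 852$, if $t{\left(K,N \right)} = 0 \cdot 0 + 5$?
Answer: $4746$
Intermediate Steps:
$t{\left(K,N \right)} = 5$ ($t{\left(K,N \right)} = 0 + 5 = 5$)
$486 + t{\left(-33,20 \right)} 852 = 486 + 5 \cdot 852 = 486 + 4260 = 4746$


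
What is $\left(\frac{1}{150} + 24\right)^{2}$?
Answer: $\frac{12967201}{22500} \approx 576.32$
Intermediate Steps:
$\left(\frac{1}{150} + 24\right)^{2} = \left(\frac{3601}{150}\right)^{2} = \frac{12967201}{22500}$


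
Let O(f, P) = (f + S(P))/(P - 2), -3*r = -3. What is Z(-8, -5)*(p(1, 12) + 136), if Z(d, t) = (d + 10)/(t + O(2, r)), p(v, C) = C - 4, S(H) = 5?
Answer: -24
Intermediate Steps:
r = 1 (r = -1/3*(-3) = 1)
p(v, C) = -4 + C
O(f, P) = (5 + f)/(-2 + P) (O(f, P) = (f + 5)/(P - 2) = (5 + f)/(-2 + P))
Z(d, t) = (10 + d)/(-7 + t) (Z(d, t) = (d + 10)/(t + (5 + 2)/(-2 + 1)) = (10 + d)/(t + 7/(-1)) = (10 + d)/(t - 1*7) = (10 + d)/(t - 7) = (10 + d)/(-7 + t))
Z(-8, -5)*(p(1, 12) + 136) = ((10 - 8)/(-7 - 5))*((-4 + 12) + 136) = (2/(-12))*(8 + 136) = -1/12*2*144 = -1/6*144 = -24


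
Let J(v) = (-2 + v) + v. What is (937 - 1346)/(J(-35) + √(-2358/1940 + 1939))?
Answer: 28564560/3148829 + 409*√1823261470/3148829 ≈ 14.618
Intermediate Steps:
J(v) = -2 + 2*v
(937 - 1346)/(J(-35) + √(-2358/1940 + 1939)) = (937 - 1346)/((-2 + 2*(-35)) + √(-2358/1940 + 1939)) = -409/((-2 - 70) + √(-2358*1/1940 + 1939)) = -409/(-72 + √(-1179/970 + 1939)) = -409/(-72 + √(1879651/970)) = -409/(-72 + √1823261470/970)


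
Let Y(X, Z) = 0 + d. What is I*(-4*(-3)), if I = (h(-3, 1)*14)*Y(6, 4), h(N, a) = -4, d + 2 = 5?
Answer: -2016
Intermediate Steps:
d = 3 (d = -2 + 5 = 3)
Y(X, Z) = 3 (Y(X, Z) = 0 + 3 = 3)
I = -168 (I = -4*14*3 = -56*3 = -168)
I*(-4*(-3)) = -(-672)*(-3) = -168*12 = -2016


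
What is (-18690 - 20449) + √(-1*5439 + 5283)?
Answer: -39139 + 2*I*√39 ≈ -39139.0 + 12.49*I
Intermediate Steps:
(-18690 - 20449) + √(-1*5439 + 5283) = -39139 + √(-5439 + 5283) = -39139 + √(-156) = -39139 + 2*I*√39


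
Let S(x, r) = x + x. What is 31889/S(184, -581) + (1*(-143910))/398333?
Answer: 973037089/11275888 ≈ 86.294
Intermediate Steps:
S(x, r) = 2*x
31889/S(184, -581) + (1*(-143910))/398333 = 31889/((2*184)) + (1*(-143910))/398333 = 31889/368 - 143910*1/398333 = 31889*(1/368) - 11070/30641 = 31889/368 - 11070/30641 = 973037089/11275888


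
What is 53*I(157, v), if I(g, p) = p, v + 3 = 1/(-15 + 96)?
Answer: -12826/81 ≈ -158.35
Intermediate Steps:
v = -242/81 (v = -3 + 1/(-15 + 96) = -3 + 1/81 = -242/81 ≈ -2.9877)
53*I(157, v) = 53*(-242/81) = -12826/81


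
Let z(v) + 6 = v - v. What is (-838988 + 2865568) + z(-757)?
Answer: 2026574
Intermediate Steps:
z(v) = -6 (z(v) = -6 + (v - v) = -6 + 0 = -6)
(-838988 + 2865568) + z(-757) = (-838988 + 2865568) - 6 = 2026580 - 6 = 2026574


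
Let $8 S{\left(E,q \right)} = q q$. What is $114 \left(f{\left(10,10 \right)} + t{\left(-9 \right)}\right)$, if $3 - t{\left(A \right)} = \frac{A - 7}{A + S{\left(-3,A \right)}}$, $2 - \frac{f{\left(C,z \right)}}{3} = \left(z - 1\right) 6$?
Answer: $- \frac{47462}{3} \approx -15821.0$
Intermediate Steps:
$f{\left(C,z \right)} = 24 - 18 z$ ($f{\left(C,z \right)} = 6 - 3 \left(z - 1\right) 6 = 6 - 3 \left(-1 + z\right) 6 = 6 - 3 \left(-6 + 6 z\right) = 6 - \left(-18 + 18 z\right) = 24 - 18 z$)
$S{\left(E,q \right)} = \frac{q^{2}}{8}$ ($S{\left(E,q \right)} = \frac{q q}{8} = \frac{q^{2}}{8}$)
$t{\left(A \right)} = 3 - \frac{-7 + A}{A + \frac{A^{2}}{8}}$ ($t{\left(A \right)} = 3 - \frac{A - 7}{A + \frac{A^{2}}{8}} = 3 - \frac{-7 + A}{A + \frac{A^{2}}{8}}$)
$114 \left(f{\left(10,10 \right)} + t{\left(-9 \right)}\right) = 114 \left(\left(24 - 180\right) + \frac{56 + 3 \left(-9\right)^{2} + 16 \left(-9\right)}{\left(-9\right) \left(8 - 9\right)}\right) = 114 \left(\left(24 - 180\right) - \frac{56 + 3 \cdot 81 - 144}{9 \left(-1\right)}\right) = 114 \left(-156 - - \frac{56 + 243 - 144}{9}\right) = 114 \left(-156 - \left(- \frac{1}{9}\right) 155\right) = 114 \left(-156 + \frac{155}{9}\right) = 114 \left(- \frac{1249}{9}\right) = - \frac{47462}{3}$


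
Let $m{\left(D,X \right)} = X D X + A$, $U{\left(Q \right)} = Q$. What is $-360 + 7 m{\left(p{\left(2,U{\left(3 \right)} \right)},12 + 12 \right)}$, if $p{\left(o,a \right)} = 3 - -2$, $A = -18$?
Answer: $19674$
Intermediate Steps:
$p{\left(o,a \right)} = 5$ ($p{\left(o,a \right)} = 3 + 2 = 5$)
$m{\left(D,X \right)} = -18 + D X^{2}$ ($m{\left(D,X \right)} = X D X - 18 = D X X - 18 = D X^{2} - 18 = -18 + D X^{2}$)
$-360 + 7 m{\left(p{\left(2,U{\left(3 \right)} \right)},12 + 12 \right)} = -360 + 7 \left(-18 + 5 \left(12 + 12\right)^{2}\right) = -360 + 7 \left(-18 + 5 \cdot 24^{2}\right) = -360 + 7 \left(-18 + 5 \cdot 576\right) = -360 + 7 \left(-18 + 2880\right) = -360 + 7 \cdot 2862 = -360 + 20034 = 19674$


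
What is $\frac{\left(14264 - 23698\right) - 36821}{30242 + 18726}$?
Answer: $- \frac{46255}{48968} \approx -0.9446$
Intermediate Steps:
$\frac{\left(14264 - 23698\right) - 36821}{30242 + 18726} = \frac{\left(14264 - 23698\right) - 36821}{48968} = \left(-9434 - 36821\right) \frac{1}{48968} = \left(-46255\right) \frac{1}{48968} = - \frac{46255}{48968}$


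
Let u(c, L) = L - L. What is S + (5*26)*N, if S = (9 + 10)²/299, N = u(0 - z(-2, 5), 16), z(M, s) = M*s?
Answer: 361/299 ≈ 1.2074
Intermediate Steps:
u(c, L) = 0
N = 0
S = 361/299 (S = 19²*(1/299) = 361*(1/299) = 361/299 ≈ 1.2074)
S + (5*26)*N = 361/299 + (5*26)*0 = 361/299 + 130*0 = 361/299 + 0 = 361/299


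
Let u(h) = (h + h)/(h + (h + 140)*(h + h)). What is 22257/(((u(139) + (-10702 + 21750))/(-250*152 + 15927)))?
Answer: -274624827399/6175834 ≈ -44468.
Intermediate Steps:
u(h) = 2*h/(h + 2*h*(140 + h)) (u(h) = (2*h)/(h + (140 + h)*(2*h)) = (2*h)/(h + 2*h*(140 + h)) = 2*h/(h + 2*h*(140 + h)))
22257/(((u(139) + (-10702 + 21750))/(-250*152 + 15927))) = 22257/(((2/(281 + 2*139) + (-10702 + 21750))/(-250*152 + 15927))) = 22257/(((2/(281 + 278) + 11048)/(-38000 + 15927))) = 22257/(((2/559 + 11048)/(-22073))) = 22257/(((2*(1/559) + 11048)*(-1/22073))) = 22257/(((2/559 + 11048)*(-1/22073))) = 22257/(((6175834/559)*(-1/22073))) = 22257/(-6175834/12338807) = 22257*(-12338807/6175834) = -274624827399/6175834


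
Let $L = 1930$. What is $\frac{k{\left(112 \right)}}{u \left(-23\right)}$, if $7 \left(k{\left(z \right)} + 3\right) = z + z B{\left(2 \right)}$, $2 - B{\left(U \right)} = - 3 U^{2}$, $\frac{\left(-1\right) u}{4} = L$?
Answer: $\frac{237}{177560} \approx 0.0013348$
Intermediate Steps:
$u = -7720$ ($u = \left(-4\right) 1930 = -7720$)
$B{\left(U \right)} = 2 + 3 U^{2}$ ($B{\left(U \right)} = 2 - - 3 U^{2} = 2 + 3 U^{2}$)
$k{\left(z \right)} = -3 + \frac{15 z}{7}$ ($k{\left(z \right)} = -3 + \frac{z + z \left(2 + 3 \cdot 2^{2}\right)}{7} = -3 + \frac{z + z \left(2 + 3 \cdot 4\right)}{7} = -3 + \frac{z + z \left(2 + 12\right)}{7} = -3 + \frac{z + z 14}{7} = -3 + \frac{z + 14 z}{7} = -3 + \frac{15 z}{7}$)
$\frac{k{\left(112 \right)}}{u \left(-23\right)} = \frac{-3 + \frac{15}{7} \cdot 112}{\left(-7720\right) \left(-23\right)} = \frac{-3 + 240}{177560} = 237 \cdot \frac{1}{177560} = \frac{237}{177560}$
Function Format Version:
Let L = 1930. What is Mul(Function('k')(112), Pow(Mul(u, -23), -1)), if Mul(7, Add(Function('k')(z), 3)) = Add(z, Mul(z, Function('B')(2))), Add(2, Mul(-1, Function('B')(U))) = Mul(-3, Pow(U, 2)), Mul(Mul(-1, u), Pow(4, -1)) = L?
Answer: Rational(237, 177560) ≈ 0.0013348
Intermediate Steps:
u = -7720 (u = Mul(-4, 1930) = -7720)
Function('B')(U) = Add(2, Mul(3, Pow(U, 2))) (Function('B')(U) = Add(2, Mul(-1, Mul(-3, Pow(U, 2)))) = Add(2, Mul(3, Pow(U, 2))))
Function('k')(z) = Add(-3, Mul(Rational(15, 7), z)) (Function('k')(z) = Add(-3, Mul(Rational(1, 7), Add(z, Mul(z, Add(2, Mul(3, Pow(2, 2))))))) = Add(-3, Mul(Rational(1, 7), Add(z, Mul(z, Add(2, Mul(3, 4)))))) = Add(-3, Mul(Rational(1, 7), Add(z, Mul(z, Add(2, 12))))) = Add(-3, Mul(Rational(1, 7), Add(z, Mul(z, 14)))) = Add(-3, Mul(Rational(1, 7), Add(z, Mul(14, z)))) = Add(-3, Mul(Rational(1, 7), Mul(15, z))) = Add(-3, Mul(Rational(15, 7), z)))
Mul(Function('k')(112), Pow(Mul(u, -23), -1)) = Mul(Add(-3, Mul(Rational(15, 7), 112)), Pow(Mul(-7720, -23), -1)) = Mul(Add(-3, 240), Pow(177560, -1)) = Mul(237, Rational(1, 177560)) = Rational(237, 177560)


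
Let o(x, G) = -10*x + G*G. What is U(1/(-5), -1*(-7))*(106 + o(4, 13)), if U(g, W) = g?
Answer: -47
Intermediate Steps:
o(x, G) = G² - 10*x (o(x, G) = -10*x + G² = G² - 10*x)
U(1/(-5), -1*(-7))*(106 + o(4, 13)) = (106 + (13² - 10*4))/(-5) = -(106 + (169 - 40))/5 = -(106 + 129)/5 = -⅕*235 = -47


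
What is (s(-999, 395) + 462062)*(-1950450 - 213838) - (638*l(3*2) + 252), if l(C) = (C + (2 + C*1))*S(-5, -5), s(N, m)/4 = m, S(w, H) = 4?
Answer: -1003454852876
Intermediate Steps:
s(N, m) = 4*m
l(C) = 8 + 8*C (l(C) = (C + (2 + C*1))*4 = (C + (2 + C))*4 = (2 + 2*C)*4 = 8 + 8*C)
(s(-999, 395) + 462062)*(-1950450 - 213838) - (638*l(3*2) + 252) = (4*395 + 462062)*(-1950450 - 213838) - (638*(8 + 8*(3*2)) + 252) = (1580 + 462062)*(-2164288) - (638*(8 + 8*6) + 252) = 463642*(-2164288) - (638*(8 + 48) + 252) = -1003454816896 - (638*56 + 252) = -1003454816896 - (35728 + 252) = -1003454816896 - 1*35980 = -1003454816896 - 35980 = -1003454852876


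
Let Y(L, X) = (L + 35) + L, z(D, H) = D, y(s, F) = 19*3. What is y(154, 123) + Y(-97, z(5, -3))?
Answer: -102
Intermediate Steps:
y(s, F) = 57
Y(L, X) = 35 + 2*L (Y(L, X) = (35 + L) + L = 35 + 2*L)
y(154, 123) + Y(-97, z(5, -3)) = 57 + (35 + 2*(-97)) = 57 + (35 - 194) = 57 - 159 = -102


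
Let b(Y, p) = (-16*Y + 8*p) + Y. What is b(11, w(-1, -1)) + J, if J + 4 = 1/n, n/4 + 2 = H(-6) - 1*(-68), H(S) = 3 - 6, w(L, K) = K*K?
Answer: -40571/252 ≈ -161.00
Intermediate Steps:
w(L, K) = K²
H(S) = -3
n = 252 (n = -8 + 4*(-3 - 1*(-68)) = -8 + 4*(-3 + 68) = -8 + 4*65 = -8 + 260 = 252)
b(Y, p) = -15*Y + 8*p
J = -1007/252 (J = -4 + 1/252 = -1007/252 ≈ -3.9960)
b(11, w(-1, -1)) + J = (-15*11 + 8*(-1)²) - 1007/252 = (-165 + 8*1) - 1007/252 = (-165 + 8) - 1007/252 = -157 - 1007/252 = -40571/252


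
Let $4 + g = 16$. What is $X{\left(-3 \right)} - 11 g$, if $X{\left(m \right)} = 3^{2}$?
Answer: $-123$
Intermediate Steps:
$g = 12$ ($g = -4 + 16 = 12$)
$X{\left(m \right)} = 9$
$X{\left(-3 \right)} - 11 g = 9 - 132 = -123$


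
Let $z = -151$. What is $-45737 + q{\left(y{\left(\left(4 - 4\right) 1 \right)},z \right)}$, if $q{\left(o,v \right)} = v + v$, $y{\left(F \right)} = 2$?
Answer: $-46039$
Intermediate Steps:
$q{\left(o,v \right)} = 2 v$
$-45737 + q{\left(y{\left(\left(4 - 4\right) 1 \right)},z \right)} = -45737 + 2 \left(-151\right) = -45737 - 302 = -46039$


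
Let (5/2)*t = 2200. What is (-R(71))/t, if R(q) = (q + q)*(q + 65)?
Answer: -1207/55 ≈ -21.945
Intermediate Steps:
t = 880 (t = (⅖)*2200 = 880)
R(q) = 2*q*(65 + q) (R(q) = (2*q)*(65 + q) = 2*q*(65 + q))
(-R(71))/t = -2*71*(65 + 71)/880 = -2*71*136*(1/880) = -1*19312*(1/880) = -19312*1/880 = -1207/55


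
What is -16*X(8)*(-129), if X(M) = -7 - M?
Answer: -30960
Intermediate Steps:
-16*X(8)*(-129) = -16*(-7 - 1*8)*(-129) = -16*(-7 - 8)*(-129) = -16*(-15)*(-129) = 240*(-129) = -30960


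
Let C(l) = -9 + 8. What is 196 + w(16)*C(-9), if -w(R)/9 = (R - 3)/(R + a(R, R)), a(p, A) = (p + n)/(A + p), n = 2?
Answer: 53812/265 ≈ 203.06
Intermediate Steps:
a(p, A) = (2 + p)/(A + p) (a(p, A) = (p + 2)/(A + p) = (2 + p)/(A + p))
w(R) = -9*(-3 + R)/(R + (2 + R)/(2*R)) (w(R) = -9*(R - 3)/(R + (2 + R)/(R + R)) = -9*(-3 + R)/(R + (2 + R)/((2*R))) = -9*(-3 + R)/(R + (1/(2*R))*(2 + R)) = -9*(-3 + R)/(R + (2 + R)/(2*R)))
C(l) = -1
196 + w(16)*C(-9) = 196 + (18*16*(3 - 1*16)/(2 + 16 + 2*16**2))*(-1) = 196 + (18*16*(3 - 16)/(2 + 16 + 2*256))*(-1) = 196 + (18*16*(-13)/(2 + 16 + 512))*(-1) = 196 + (18*16*(-13)/530)*(-1) = 196 + (18*16*(1/530)*(-13))*(-1) = 196 - 1872/265*(-1) = 196 + 1872/265 = 53812/265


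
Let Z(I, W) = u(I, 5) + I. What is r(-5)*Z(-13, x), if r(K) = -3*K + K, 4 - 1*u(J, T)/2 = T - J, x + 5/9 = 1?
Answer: -410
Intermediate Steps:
x = 4/9 (x = -5/9 + 1 = 4/9 ≈ 0.44444)
u(J, T) = 8 - 2*T + 2*J (u(J, T) = 8 - 2*(T - J) = 8 + (-2*T + 2*J) = 8 - 2*T + 2*J)
r(K) = -2*K
Z(I, W) = -2 + 3*I (Z(I, W) = (8 - 2*5 + 2*I) + I = (8 - 10 + 2*I) + I = (-2 + 2*I) + I = -2 + 3*I)
r(-5)*Z(-13, x) = (-2*(-5))*(-2 + 3*(-13)) = 10*(-2 - 39) = 10*(-41) = -410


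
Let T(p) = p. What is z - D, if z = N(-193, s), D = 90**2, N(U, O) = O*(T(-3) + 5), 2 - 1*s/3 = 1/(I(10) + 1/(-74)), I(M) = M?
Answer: -5977476/739 ≈ -8088.6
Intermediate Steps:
s = 4212/739 (s = 6 - 3/(10 + 1/(-74)) = 6 - 3/(10 - 1/74) = 6 - 3/739/74 = 6 - 3*74/739 = 6 - 222/739 = 4212/739 ≈ 5.6996)
N(U, O) = 2*O (N(U, O) = O*(-3 + 5) = O*2 = 2*O)
D = 8100
z = 8424/739 (z = 2*(4212/739) = 8424/739 ≈ 11.399)
z - D = 8424/739 - 1*8100 = 8424/739 - 8100 = -5977476/739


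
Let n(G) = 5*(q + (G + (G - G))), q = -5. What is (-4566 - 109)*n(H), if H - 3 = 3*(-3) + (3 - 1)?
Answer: 210375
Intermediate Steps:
H = -4 (H = 3 + (3*(-3) + (3 - 1)) = 3 + (-9 + 2) = 3 - 7 = -4)
n(G) = -25 + 5*G (n(G) = 5*(-5 + (G + (G - G))) = 5*(-5 + (G + 0)) = 5*(-5 + G) = -25 + 5*G)
(-4566 - 109)*n(H) = (-4566 - 109)*(-25 + 5*(-4)) = -4675*(-25 - 20) = -4675*(-45) = 210375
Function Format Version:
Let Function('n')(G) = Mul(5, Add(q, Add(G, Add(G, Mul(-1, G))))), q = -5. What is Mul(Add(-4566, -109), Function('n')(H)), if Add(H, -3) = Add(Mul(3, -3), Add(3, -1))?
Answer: 210375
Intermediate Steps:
H = -4 (H = Add(3, Add(Mul(3, -3), Add(3, -1))) = Add(3, Add(-9, 2)) = Add(3, -7) = -4)
Function('n')(G) = Add(-25, Mul(5, G)) (Function('n')(G) = Mul(5, Add(-5, Add(G, Add(G, Mul(-1, G))))) = Mul(5, Add(-5, Add(G, 0))) = Mul(5, Add(-5, G)) = Add(-25, Mul(5, G)))
Mul(Add(-4566, -109), Function('n')(H)) = Mul(Add(-4566, -109), Add(-25, Mul(5, -4))) = Mul(-4675, Add(-25, -20)) = Mul(-4675, -45) = 210375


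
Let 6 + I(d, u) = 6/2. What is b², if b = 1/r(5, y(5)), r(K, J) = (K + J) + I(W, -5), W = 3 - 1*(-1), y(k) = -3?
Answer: 1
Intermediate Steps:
W = 4 (W = 3 + 1 = 4)
I(d, u) = -3 (I(d, u) = -6 + 6/2 = -6 + 6*(½) = -6 + 3 = -3)
r(K, J) = -3 + J + K (r(K, J) = (K + J) - 3 = (J + K) - 3 = -3 + J + K)
b = -1 (b = 1/(-3 - 3 + 5) = 1/(-1) = -1)
b² = (-1)² = 1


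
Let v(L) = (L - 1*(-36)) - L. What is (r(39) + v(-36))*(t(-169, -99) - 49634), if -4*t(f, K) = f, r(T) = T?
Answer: -14877525/4 ≈ -3.7194e+6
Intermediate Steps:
v(L) = 36 (v(L) = (L + 36) - L = (36 + L) - L = 36)
t(f, K) = -f/4
(r(39) + v(-36))*(t(-169, -99) - 49634) = (39 + 36)*(-¼*(-169) - 49634) = 75*(169/4 - 49634) = 75*(-198367/4) = -14877525/4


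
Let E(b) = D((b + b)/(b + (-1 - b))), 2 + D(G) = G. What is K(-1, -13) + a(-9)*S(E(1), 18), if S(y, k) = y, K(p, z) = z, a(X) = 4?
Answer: -29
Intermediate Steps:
D(G) = -2 + G
E(b) = -2 - 2*b (E(b) = -2 + (b + b)/(b + (-1 - b)) = -2 + (2*b)/(-1) = -2 + (2*b)*(-1) = -2 - 2*b)
K(-1, -13) + a(-9)*S(E(1), 18) = -13 + 4*(-2 - 2*1) = -13 + 4*(-2 - 2) = -13 + 4*(-4) = -13 - 16 = -29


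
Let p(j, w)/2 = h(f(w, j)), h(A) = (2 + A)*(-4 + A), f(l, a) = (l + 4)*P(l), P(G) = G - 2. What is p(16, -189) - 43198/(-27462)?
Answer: 34286074885313/13731 ≈ 2.4970e+9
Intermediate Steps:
P(G) = -2 + G
f(l, a) = (-2 + l)*(4 + l) (f(l, a) = (l + 4)*(-2 + l) = (4 + l)*(-2 + l) = (-2 + l)*(4 + l))
h(A) = (-4 + A)*(2 + A)
p(j, w) = -16 - 4*(-2 + w)*(4 + w) + 2*(-2 + w)²*(4 + w)² (p(j, w) = 2*(-8 + ((-2 + w)*(4 + w))² - 2*(-2 + w)*(4 + w)) = 2*(-8 + (-2 + w)²*(4 + w)² - 2*(-2 + w)*(4 + w)) = -16 - 4*(-2 + w)*(4 + w) + 2*(-2 + w)²*(4 + w)²)
p(16, -189) - 43198/(-27462) = (144 - 72*(-189) - 28*(-189)² + 2*(-189)⁴ + 8*(-189)³) - 43198/(-27462) = (144 + 13608 - 28*35721 + 2*1275989841 + 8*(-6751269)) - 43198*(-1)/27462 = (144 + 13608 - 1000188 + 2551979682 - 54010152) - 1*(-21599/13731) = 2496983094 + 21599/13731 = 34286074885313/13731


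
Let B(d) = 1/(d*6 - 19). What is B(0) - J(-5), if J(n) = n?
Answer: 94/19 ≈ 4.9474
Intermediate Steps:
B(d) = 1/(-19 + 6*d) (B(d) = 1/(6*d - 19) = 1/(-19 + 6*d))
B(0) - J(-5) = 1/(-19 + 6*0) - 1*(-5) = 1/(-19 + 0) + 5 = 1/(-19) + 5 = -1/19 + 5 = 94/19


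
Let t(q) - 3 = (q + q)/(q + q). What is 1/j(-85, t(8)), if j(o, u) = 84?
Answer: 1/84 ≈ 0.011905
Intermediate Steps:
t(q) = 4 (t(q) = 3 + (q + q)/(q + q) = 3 + (2*q)/((2*q)) = 3 + (2*q)*(1/(2*q)) = 3 + 1 = 4)
1/j(-85, t(8)) = 1/84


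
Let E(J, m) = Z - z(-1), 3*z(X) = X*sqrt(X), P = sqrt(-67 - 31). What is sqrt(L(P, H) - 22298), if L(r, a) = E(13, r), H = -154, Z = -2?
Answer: sqrt(-200700 + 3*I)/3 ≈ 0.0011161 + 149.33*I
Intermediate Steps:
P = 7*I*sqrt(2) (P = sqrt(-98) = 7*I*sqrt(2) ≈ 9.8995*I)
z(X) = X**(3/2)/3 (z(X) = (X*sqrt(X))/3 = X**(3/2)/3)
E(J, m) = -2 + I/3 (E(J, m) = -2 - (-1)**(3/2)/3 = -2 - (-I)/3 = -2 - (-1)*I/3 = -2 + I/3)
L(r, a) = -2 + I/3
sqrt(L(P, H) - 22298) = sqrt((-2 + I/3) - 22298) = sqrt(-22300 + I/3)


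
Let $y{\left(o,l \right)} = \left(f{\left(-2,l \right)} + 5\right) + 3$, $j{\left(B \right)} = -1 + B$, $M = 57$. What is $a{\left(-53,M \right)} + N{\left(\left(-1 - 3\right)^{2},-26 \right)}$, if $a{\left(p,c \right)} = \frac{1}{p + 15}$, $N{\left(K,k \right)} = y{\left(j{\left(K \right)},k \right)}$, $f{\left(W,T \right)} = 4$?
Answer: $\frac{455}{38} \approx 11.974$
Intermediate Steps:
$y{\left(o,l \right)} = 12$ ($y{\left(o,l \right)} = \left(4 + 5\right) + 3 = 9 + 3 = 12$)
$N{\left(K,k \right)} = 12$
$a{\left(p,c \right)} = \frac{1}{15 + p}$
$a{\left(-53,M \right)} + N{\left(\left(-1 - 3\right)^{2},-26 \right)} = \frac{1}{15 - 53} + 12 = \frac{1}{-38} + 12 = - \frac{1}{38} + 12 = \frac{455}{38}$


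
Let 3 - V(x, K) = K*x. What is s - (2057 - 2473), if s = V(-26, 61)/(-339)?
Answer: 139435/339 ≈ 411.31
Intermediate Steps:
V(x, K) = 3 - K*x
s = -1589/339 (s = (3 - 1*61*(-26))/(-339) = (3 + 1586)*(-1/339) = 1589*(-1/339) = -1589/339 ≈ -4.6873)
s - (2057 - 2473) = -1589/339 - (2057 - 2473) = -1589/339 - 1*(-416) = -1589/339 + 416 = 139435/339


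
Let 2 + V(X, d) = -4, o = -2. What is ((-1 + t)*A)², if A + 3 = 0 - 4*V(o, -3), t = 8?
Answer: 21609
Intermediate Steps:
V(X, d) = -6 (V(X, d) = -2 - 4 = -6)
A = 21 (A = -3 + (0 - 4*(-6)) = -3 + (0 + 24) = -3 + 24 = 21)
((-1 + t)*A)² = ((-1 + 8)*21)² = (7*21)² = 147² = 21609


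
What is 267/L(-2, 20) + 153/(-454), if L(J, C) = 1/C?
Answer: 2424207/454 ≈ 5339.7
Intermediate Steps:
267/L(-2, 20) + 153/(-454) = 267/(1/20) + 153/(-454) = 267/(1/20) + 153*(-1/454) = 267*20 - 153/454 = 5340 - 153/454 = 2424207/454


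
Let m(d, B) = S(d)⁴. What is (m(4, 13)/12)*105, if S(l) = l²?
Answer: 573440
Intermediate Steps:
m(d, B) = d⁸ (m(d, B) = (d²)⁴ = d⁸)
(m(4, 13)/12)*105 = (4⁸/12)*105 = (65536*(1/12))*105 = (16384/3)*105 = 573440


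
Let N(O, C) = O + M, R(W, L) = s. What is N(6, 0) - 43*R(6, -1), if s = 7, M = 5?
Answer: -290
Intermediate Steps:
R(W, L) = 7
N(O, C) = 5 + O (N(O, C) = O + 5 = 5 + O)
N(6, 0) - 43*R(6, -1) = (5 + 6) - 43*7 = 11 - 301 = -290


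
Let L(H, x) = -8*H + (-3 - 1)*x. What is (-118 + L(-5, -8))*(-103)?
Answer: 4738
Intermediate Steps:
L(H, x) = -8*H - 4*x
(-118 + L(-5, -8))*(-103) = (-118 + (-8*(-5) - 4*(-8)))*(-103) = (-118 + (40 + 32))*(-103) = (-118 + 72)*(-103) = -46*(-103) = 4738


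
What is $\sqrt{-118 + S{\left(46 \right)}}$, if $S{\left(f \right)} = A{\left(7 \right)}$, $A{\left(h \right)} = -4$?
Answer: $i \sqrt{122} \approx 11.045 i$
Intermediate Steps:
$S{\left(f \right)} = -4$
$\sqrt{-118 + S{\left(46 \right)}} = \sqrt{-118 - 4} = \sqrt{-122} = i \sqrt{122}$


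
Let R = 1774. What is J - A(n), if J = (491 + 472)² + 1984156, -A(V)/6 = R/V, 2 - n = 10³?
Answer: 1452845653/499 ≈ 2.9115e+6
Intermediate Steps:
n = -998 (n = 2 - 1*10³ = 2 - 1*1000 = 2 - 1000 = -998)
A(V) = -10644/V
J = 2911525 (J = 963² + 1984156 = 927369 + 1984156 = 2911525)
J - A(n) = 2911525 - (-10644)/(-998) = 2911525 - (-10644)*(-1)/998 = 2911525 - 1*5322/499 = 2911525 - 5322/499 = 1452845653/499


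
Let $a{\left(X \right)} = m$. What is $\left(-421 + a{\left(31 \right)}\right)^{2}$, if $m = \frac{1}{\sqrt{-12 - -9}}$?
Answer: $\frac{\left(1263 + i \sqrt{3}\right)^{2}}{9} \approx 1.7724 \cdot 10^{5} + 486.13 i$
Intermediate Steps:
$m = - \frac{i \sqrt{3}}{3}$ ($m = \frac{1}{\sqrt{-12 + 9}} = \frac{1}{\sqrt{-3}} = \frac{1}{i \sqrt{3}} = - \frac{i \sqrt{3}}{3} \approx - 0.57735 i$)
$a{\left(X \right)} = - \frac{i \sqrt{3}}{3}$
$\left(-421 + a{\left(31 \right)}\right)^{2} = \left(-421 - \frac{i \sqrt{3}}{3}\right)^{2}$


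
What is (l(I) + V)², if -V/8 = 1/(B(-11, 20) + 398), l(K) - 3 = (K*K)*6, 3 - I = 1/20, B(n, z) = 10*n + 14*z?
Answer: 614425525609/201640000 ≈ 3047.1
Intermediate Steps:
I = 59/20 (I = 3 - 1/20 = 59/20 ≈ 2.9500)
l(K) = 3 + 6*K² (l(K) = 3 + (K*K)*6 = 3 + K²*6 = 3 + 6*K²)
V = -1/71 (V = -8/((10*(-11) + 14*20) + 398) = -8/((-110 + 280) + 398) = -8/(170 + 398) = -8/568 = -8*1/568 = -1/71 ≈ -0.014085)
(l(I) + V)² = ((3 + 6*(59/20)²) - 1/71)² = ((3 + 6*(3481/400)) - 1/71)² = ((3 + 10443/200) - 1/71)² = (11043/200 - 1/71)² = (783853/14200)² = 614425525609/201640000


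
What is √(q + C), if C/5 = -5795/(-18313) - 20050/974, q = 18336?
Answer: 2*√362588895741723099/8918431 ≈ 135.04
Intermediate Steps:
C = -903828300/8918431 (C = 5*(-5795/(-18313) - 20050/974) = 5*(-5795*(-1/18313) - 20050*1/974) = 5*(5795/18313 - 10025/487) = 5*(-180765660/8918431) = -903828300/8918431 ≈ -101.34)
√(q + C) = √(18336 - 903828300/8918431) = √(162624522516/8918431) = 2*√362588895741723099/8918431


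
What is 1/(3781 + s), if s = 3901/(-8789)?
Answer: 187/706964 ≈ 0.00026451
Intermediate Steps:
s = -83/187 (s = 3901*(-1/8789) = -83/187 ≈ -0.44385)
1/(3781 + s) = 1/(3781 - 83/187) = 1/(706964/187) = 187/706964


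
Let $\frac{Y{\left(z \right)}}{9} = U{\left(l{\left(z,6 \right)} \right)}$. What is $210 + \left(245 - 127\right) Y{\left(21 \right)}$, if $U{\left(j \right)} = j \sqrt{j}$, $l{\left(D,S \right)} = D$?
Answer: $210 + 22302 \sqrt{21} \approx 1.0241 \cdot 10^{5}$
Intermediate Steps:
$U{\left(j \right)} = j^{\frac{3}{2}}$
$Y{\left(z \right)} = 9 z^{\frac{3}{2}}$
$210 + \left(245 - 127\right) Y{\left(21 \right)} = 210 + \left(245 - 127\right) 9 \cdot 21^{\frac{3}{2}} = 210 + \left(245 - 127\right) 9 \cdot 21 \sqrt{21} = 210 + 118 \cdot 189 \sqrt{21} = 210 + 22302 \sqrt{21}$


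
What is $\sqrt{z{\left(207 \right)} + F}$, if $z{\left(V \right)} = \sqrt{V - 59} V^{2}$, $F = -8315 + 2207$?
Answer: $\sqrt{-6108 + 85698 \sqrt{37}} \approx 717.75$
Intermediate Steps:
$F = -6108$
$z{\left(V \right)} = V^{2} \sqrt{-59 + V}$ ($z{\left(V \right)} = \sqrt{-59 + V} V^{2} = V^{2} \sqrt{-59 + V}$)
$\sqrt{z{\left(207 \right)} + F} = \sqrt{207^{2} \sqrt{-59 + 207} - 6108} = \sqrt{42849 \sqrt{148} - 6108} = \sqrt{42849 \cdot 2 \sqrt{37} - 6108} = \sqrt{85698 \sqrt{37} - 6108} = \sqrt{-6108 + 85698 \sqrt{37}}$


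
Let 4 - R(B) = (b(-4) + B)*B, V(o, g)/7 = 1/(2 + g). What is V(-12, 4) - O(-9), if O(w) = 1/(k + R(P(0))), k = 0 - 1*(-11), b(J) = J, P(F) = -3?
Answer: 4/3 ≈ 1.3333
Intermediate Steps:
V(o, g) = 7/(2 + g)
k = 11 (k = 0 + 11 = 11)
R(B) = 4 - B*(-4 + B) (R(B) = 4 - (-4 + B)*B = 4 - B*(-4 + B))
O(w) = -1/6 (O(w) = 1/(11 + (4 - 1*(-3)**2 + 4*(-3))) = 1/(11 + (4 - 1*9 - 12)) = 1/(11 + (4 - 9 - 12)) = 1/(11 - 17) = 1/(-6) = -1/6)
V(-12, 4) - O(-9) = 7/(2 + 4) - 1*(-1/6) = 7/6 + 1/6 = 4/3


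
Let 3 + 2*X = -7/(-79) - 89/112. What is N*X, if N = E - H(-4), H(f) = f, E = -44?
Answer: 163955/2212 ≈ 74.121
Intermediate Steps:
N = -40 (N = -44 - 1*(-4) = -44 + 4 = -40)
X = -32791/17696 (X = -3/2 + (-7/(-79) - 89/112)/2 = -3/2 + (-7*(-1/79) - 89*1/112)/2 = -3/2 + (7/79 - 89/112)/2 = -3/2 + (1/2)*(-6247/8848) = -3/2 - 6247/17696 = -32791/17696 ≈ -1.8530)
N*X = -40*(-32791/17696) = 163955/2212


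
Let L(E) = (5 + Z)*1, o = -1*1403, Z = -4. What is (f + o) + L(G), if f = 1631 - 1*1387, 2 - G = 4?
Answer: -1158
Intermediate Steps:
G = -2 (G = 2 - 1*4 = 2 - 4 = -2)
o = -1403
L(E) = 1 (L(E) = (5 - 4)*1 = 1*1 = 1)
f = 244 (f = 1631 - 1387 = 244)
(f + o) + L(G) = (244 - 1403) + 1 = -1159 + 1 = -1158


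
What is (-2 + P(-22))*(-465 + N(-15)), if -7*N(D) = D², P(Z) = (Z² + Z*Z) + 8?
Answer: -3389520/7 ≈ -4.8422e+5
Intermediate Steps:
P(Z) = 8 + 2*Z² (P(Z) = (Z² + Z²) + 8 = 2*Z² + 8 = 8 + 2*Z²)
N(D) = -D²/7
(-2 + P(-22))*(-465 + N(-15)) = (-2 + (8 + 2*(-22)²))*(-465 - ⅐*(-15)²) = (-2 + (8 + 2*484))*(-465 - ⅐*225) = (-2 + (8 + 968))*(-465 - 225/7) = (-2 + 976)*(-3480/7) = 974*(-3480/7) = -3389520/7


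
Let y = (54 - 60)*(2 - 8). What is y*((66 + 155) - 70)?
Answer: 5436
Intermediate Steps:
y = 36 (y = -6*(-6) = 36)
y*((66 + 155) - 70) = 36*((66 + 155) - 70) = 36*(221 - 70) = 36*151 = 5436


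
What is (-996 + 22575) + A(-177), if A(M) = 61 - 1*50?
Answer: 21590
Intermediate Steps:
A(M) = 11 (A(M) = 61 - 50 = 11)
(-996 + 22575) + A(-177) = (-996 + 22575) + 11 = 21579 + 11 = 21590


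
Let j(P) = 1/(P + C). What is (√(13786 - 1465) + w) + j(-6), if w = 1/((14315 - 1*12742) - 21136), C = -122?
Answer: 277931413/2504064 ≈ 110.99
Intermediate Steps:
w = -1/19563 (w = 1/((14315 - 12742) - 21136) = 1/(1573 - 21136) = 1/(-19563) = -1/19563 ≈ -5.1117e-5)
j(P) = 1/(-122 + P) (j(P) = 1/(P - 122) = 1/(-122 + P))
(√(13786 - 1465) + w) + j(-6) = (√(13786 - 1465) - 1/19563) + 1/(-122 - 6) = (√12321 - 1/19563) + 1/(-128) = (111 - 1/19563) - 1/128 = 2171492/19563 - 1/128 = 277931413/2504064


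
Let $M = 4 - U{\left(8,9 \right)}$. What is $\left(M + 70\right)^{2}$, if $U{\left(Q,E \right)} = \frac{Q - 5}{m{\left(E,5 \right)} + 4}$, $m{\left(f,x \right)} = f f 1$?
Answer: $\frac{39526369}{7225} \approx 5470.8$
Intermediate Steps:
$m{\left(f,x \right)} = f^{2}$ ($m{\left(f,x \right)} = f^{2} \cdot 1 = f^{2}$)
$U{\left(Q,E \right)} = \frac{-5 + Q}{4 + E^{2}}$ ($U{\left(Q,E \right)} = \frac{Q - 5}{E^{2} + 4} = \frac{-5 + Q}{4 + E^{2}}$)
$M = \frac{337}{85}$ ($M = 4 - \frac{-5 + 8}{4 + 9^{2}} = 4 - \frac{1}{4 + 81} \cdot 3 = 4 - \frac{1}{85} \cdot 3 = 4 - \frac{3}{85} = \frac{337}{85} \approx 3.9647$)
$\left(M + 70\right)^{2} = \left(\frac{337}{85} + 70\right)^{2} = \left(\frac{6287}{85}\right)^{2} = \frac{39526369}{7225}$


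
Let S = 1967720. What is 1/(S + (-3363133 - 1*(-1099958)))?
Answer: -1/295455 ≈ -3.3846e-6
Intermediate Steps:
1/(S + (-3363133 - 1*(-1099958))) = 1/(1967720 + (-3363133 - 1*(-1099958))) = 1/(1967720 + (-3363133 + 1099958)) = 1/(1967720 - 2263175) = 1/(-295455) = -1/295455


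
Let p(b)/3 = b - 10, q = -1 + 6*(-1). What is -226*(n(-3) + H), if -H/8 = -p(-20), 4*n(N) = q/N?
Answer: 975529/6 ≈ 1.6259e+5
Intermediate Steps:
q = -7 (q = -1 - 6 = -7)
n(N) = -7/(4*N) (n(N) = (-7/N)/4 = -7/(4*N))
p(b) = -30 + 3*b (p(b) = 3*(b - 10) = 3*(-10 + b) = -30 + 3*b)
H = -720 (H = -(-8)*(-30 + 3*(-20)) = -(-8)*(-30 - 60) = -(-8)*(-90) = -8*90 = -720)
-226*(n(-3) + H) = -226*(-7/4/(-3) - 720) = -226*(-7/4*(-⅓) - 720) = -226*(7/12 - 720) = -226*(-8633/12) = 975529/6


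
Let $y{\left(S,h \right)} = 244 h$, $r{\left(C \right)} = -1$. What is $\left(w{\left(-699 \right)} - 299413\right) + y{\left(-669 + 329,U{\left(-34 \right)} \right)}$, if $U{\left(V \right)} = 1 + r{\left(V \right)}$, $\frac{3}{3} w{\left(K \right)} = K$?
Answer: $-300112$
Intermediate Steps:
$w{\left(K \right)} = K$
$U{\left(V \right)} = 0$ ($U{\left(V \right)} = 1 - 1 = 0$)
$\left(w{\left(-699 \right)} - 299413\right) + y{\left(-669 + 329,U{\left(-34 \right)} \right)} = \left(-699 - 299413\right) + 244 \cdot 0 = \left(-699 - 299413\right) + 0 = -300112 + 0 = -300112$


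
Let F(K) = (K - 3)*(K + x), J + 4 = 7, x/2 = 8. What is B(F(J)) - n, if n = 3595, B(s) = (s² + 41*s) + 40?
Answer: -3555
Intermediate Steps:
x = 16 (x = 2*8 = 16)
J = 3 (J = -4 + 7 = 3)
F(K) = (-3 + K)*(16 + K) (F(K) = (K - 3)*(K + 16) = (-3 + K)*(16 + K))
B(s) = 40 + s² + 41*s
B(F(J)) - n = (40 + (-48 + 3² + 13*3)² + 41*(-48 + 3² + 13*3)) - 1*3595 = (40 + (-48 + 9 + 39)² + 41*(-48 + 9 + 39)) - 3595 = (40 + 0² + 41*0) - 3595 = (40 + 0 + 0) - 3595 = 40 - 3595 = -3555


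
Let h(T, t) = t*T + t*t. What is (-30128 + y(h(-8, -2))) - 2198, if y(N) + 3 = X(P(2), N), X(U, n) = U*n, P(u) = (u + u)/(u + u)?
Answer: -32309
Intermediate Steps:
P(u) = 1 (P(u) = (2*u)/((2*u)) = (2*u)*(1/(2*u)) = 1)
h(T, t) = t² + T*t (h(T, t) = T*t + t² = t² + T*t)
y(N) = -3 + N (y(N) = -3 + 1*N = -3 + N)
(-30128 + y(h(-8, -2))) - 2198 = (-30128 + (-3 - 2*(-8 - 2))) - 2198 = (-30128 + (-3 - 2*(-10))) - 2198 = (-30128 + (-3 + 20)) - 2198 = (-30128 + 17) - 2198 = -30111 - 2198 = -32309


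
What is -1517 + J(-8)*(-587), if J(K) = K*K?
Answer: -39085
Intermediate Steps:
J(K) = K²
-1517 + J(-8)*(-587) = -1517 + (-8)²*(-587) = -1517 + 64*(-587) = -1517 - 37568 = -39085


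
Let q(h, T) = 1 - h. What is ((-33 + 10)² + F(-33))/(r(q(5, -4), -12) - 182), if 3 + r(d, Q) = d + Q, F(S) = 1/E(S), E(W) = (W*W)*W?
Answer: -19010672/7223337 ≈ -2.6318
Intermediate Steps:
E(W) = W³ (E(W) = W²*W = W³)
F(S) = S⁻³ (F(S) = 1/(S³) = S⁻³)
r(d, Q) = -3 + Q + d (r(d, Q) = -3 + (d + Q) = -3 + (Q + d) = -3 + Q + d)
((-33 + 10)² + F(-33))/(r(q(5, -4), -12) - 182) = ((-33 + 10)² + (-33)⁻³)/((-3 - 12 + (1 - 1*5)) - 182) = ((-23)² - 1/35937)/((-3 - 12 + (1 - 5)) - 182) = (529 - 1/35937)/((-3 - 12 - 4) - 182) = 19010672/(35937*(-19 - 182)) = (19010672/35937)/(-201) = (19010672/35937)*(-1/201) = -19010672/7223337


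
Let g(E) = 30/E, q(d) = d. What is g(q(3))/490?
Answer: 1/49 ≈ 0.020408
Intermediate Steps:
g(q(3))/490 = (30/3)/490 = (30*(⅓))*(1/490) = 10*(1/490) = 1/49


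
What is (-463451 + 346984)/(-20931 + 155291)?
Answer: -116467/134360 ≈ -0.86683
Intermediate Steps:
(-463451 + 346984)/(-20931 + 155291) = -116467/134360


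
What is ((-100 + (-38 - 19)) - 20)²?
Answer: 31329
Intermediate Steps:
((-100 + (-38 - 19)) - 20)² = ((-100 - 57) - 20)² = (-157 - 20)² = (-177)² = 31329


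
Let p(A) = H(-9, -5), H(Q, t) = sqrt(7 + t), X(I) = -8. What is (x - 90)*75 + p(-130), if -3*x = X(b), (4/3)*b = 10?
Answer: -6550 + sqrt(2) ≈ -6548.6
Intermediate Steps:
b = 15/2 (b = (3/4)*10 = 15/2 ≈ 7.5000)
x = 8/3 (x = -1/3*(-8) = 8/3 ≈ 2.6667)
p(A) = sqrt(2) (p(A) = sqrt(7 - 5) = sqrt(2))
(x - 90)*75 + p(-130) = (8/3 - 90)*75 + sqrt(2) = -262/3*75 + sqrt(2) = -6550 + sqrt(2)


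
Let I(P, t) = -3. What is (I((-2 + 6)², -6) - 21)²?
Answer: 576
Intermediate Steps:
(I((-2 + 6)², -6) - 21)² = (-3 - 21)² = (-24)² = 576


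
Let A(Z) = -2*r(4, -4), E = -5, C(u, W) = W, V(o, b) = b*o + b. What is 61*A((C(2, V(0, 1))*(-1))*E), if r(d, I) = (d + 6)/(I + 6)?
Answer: -610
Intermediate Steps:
r(d, I) = (6 + d)/(6 + I)
V(o, b) = b + b*o
A(Z) = -10 (A(Z) = -2*(6 + 4)/(6 - 4) = -2*10/2 = -10)
61*A((C(2, V(0, 1))*(-1))*E) = 61*(-10) = -610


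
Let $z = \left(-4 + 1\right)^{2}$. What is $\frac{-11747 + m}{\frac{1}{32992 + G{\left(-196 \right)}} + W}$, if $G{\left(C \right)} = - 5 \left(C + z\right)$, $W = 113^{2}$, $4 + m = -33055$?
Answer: $- \frac{760066581}{216606932} \approx -3.509$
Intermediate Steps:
$m = -33059$ ($m = -4 - 33055 = -33059$)
$z = 9$ ($z = \left(-3\right)^{2} = 9$)
$W = 12769$
$G{\left(C \right)} = -45 - 5 C$ ($G{\left(C \right)} = - 5 \left(C + 9\right) = - 5 \left(9 + C\right) = -45 - 5 C$)
$\frac{-11747 + m}{\frac{1}{32992 + G{\left(-196 \right)}} + W} = \frac{-11747 - 33059}{\frac{1}{32992 - -935} + 12769} = - \frac{44806}{\frac{1}{32992 + \left(-45 + 980\right)} + 12769} = - \frac{44806}{\frac{1}{32992 + 935} + 12769} = - \frac{44806}{\frac{1}{33927} + 12769} = - \frac{44806}{\frac{433213864}{33927}} = \left(-44806\right) \frac{33927}{433213864} = - \frac{760066581}{216606932}$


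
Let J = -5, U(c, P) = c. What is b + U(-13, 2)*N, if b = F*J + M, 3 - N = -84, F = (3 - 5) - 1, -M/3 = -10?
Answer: -1086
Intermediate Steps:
M = 30 (M = -3*(-10) = 30)
F = -3 (F = -2 - 1 = -3)
N = 87 (N = 3 - 1*(-84) = 3 + 84 = 87)
b = 45 (b = -3*(-5) + 30 = 15 + 30 = 45)
b + U(-13, 2)*N = 45 - 13*87 = 45 - 1131 = -1086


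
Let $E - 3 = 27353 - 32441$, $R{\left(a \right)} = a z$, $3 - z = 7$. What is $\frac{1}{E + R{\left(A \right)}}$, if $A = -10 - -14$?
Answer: $- \frac{1}{5101} \approx -0.00019604$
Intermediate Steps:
$A = 4$ ($A = -10 + 14 = 4$)
$z = -4$ ($z = 3 - 7 = -4$)
$R{\left(a \right)} = - 4 a$ ($R{\left(a \right)} = a \left(-4\right) = - 4 a$)
$E = -5085$ ($E = 3 + \left(27353 - 32441\right) = 3 - 5088 = -5085$)
$\frac{1}{E + R{\left(A \right)}} = \frac{1}{-5085 - 16} = \frac{1}{-5101} = - \frac{1}{5101}$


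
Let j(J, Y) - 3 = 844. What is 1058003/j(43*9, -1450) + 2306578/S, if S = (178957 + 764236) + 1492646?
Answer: 368439805869/294736519 ≈ 1250.1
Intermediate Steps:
j(J, Y) = 847 (j(J, Y) = 3 + 844 = 847)
S = 2435839 (S = 943193 + 1492646 = 2435839)
1058003/j(43*9, -1450) + 2306578/S = 1058003/847 + 2306578/2435839 = 368439805869/294736519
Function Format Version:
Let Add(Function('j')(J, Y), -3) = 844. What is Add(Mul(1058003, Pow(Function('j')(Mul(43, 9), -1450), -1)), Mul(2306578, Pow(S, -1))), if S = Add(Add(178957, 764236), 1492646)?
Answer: Rational(368439805869, 294736519) ≈ 1250.1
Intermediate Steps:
Function('j')(J, Y) = 847 (Function('j')(J, Y) = Add(3, 844) = 847)
S = 2435839 (S = Add(943193, 1492646) = 2435839)
Add(Mul(1058003, Pow(Function('j')(Mul(43, 9), -1450), -1)), Mul(2306578, Pow(S, -1))) = Add(Mul(1058003, Pow(847, -1)), Mul(2306578, Pow(2435839, -1))) = Add(Mul(1058003, Rational(1, 847)), Mul(2306578, Rational(1, 2435839))) = Add(Rational(1058003, 847), Rational(2306578, 2435839)) = Rational(368439805869, 294736519)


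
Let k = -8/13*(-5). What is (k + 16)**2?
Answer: 61504/169 ≈ 363.93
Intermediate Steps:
k = 40/13 (k = -8*1/13*(-5) = -8/13*(-5) = 40/13 ≈ 3.0769)
(k + 16)**2 = (40/13 + 16)**2 = (248/13)**2 = 61504/169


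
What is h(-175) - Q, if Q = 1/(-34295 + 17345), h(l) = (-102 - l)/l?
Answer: -49487/118650 ≈ -0.41708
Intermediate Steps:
h(l) = (-102 - l)/l
Q = -1/16950 (Q = 1/(-16950) = -1/16950 ≈ -5.8997e-5)
h(-175) - Q = (-102 - 1*(-175))/(-175) - 1*(-1/16950) = -(-102 + 175)/175 + 1/16950 = -1/175*73 + 1/16950 = -73/175 + 1/16950 = -49487/118650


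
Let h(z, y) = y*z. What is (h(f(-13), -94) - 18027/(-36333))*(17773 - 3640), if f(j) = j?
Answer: 69749421861/4037 ≈ 1.7278e+7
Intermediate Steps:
(h(f(-13), -94) - 18027/(-36333))*(17773 - 3640) = (-94*(-13) - 18027/(-36333))*(17773 - 3640) = (1222 - 18027*(-1/36333))*14133 = (1222 + 2003/4037)*14133 = (4935217/4037)*14133 = 69749421861/4037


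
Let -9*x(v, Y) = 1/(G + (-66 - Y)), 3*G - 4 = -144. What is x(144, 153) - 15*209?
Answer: -7495784/2391 ≈ -3135.0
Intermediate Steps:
G = -140/3 (G = 4/3 + (⅓)*(-144) = 4/3 - 48 = -140/3 ≈ -46.667)
x(v, Y) = -1/(9*(-338/3 - Y)) (x(v, Y) = -1/(9*(-140/3 + (-66 - Y))) = -1/(9*(-338/3 - Y)))
x(144, 153) - 15*209 = 1/(3*(338 + 3*153)) - 15*209 = 1/(3*(338 + 459)) - 3135 = (⅓)/797 - 3135 = (⅓)*(1/797) - 3135 = 1/2391 - 3135 = -7495784/2391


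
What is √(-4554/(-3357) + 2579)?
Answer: √359002429/373 ≈ 50.797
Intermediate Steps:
√(-4554/(-3357) + 2579) = √(-4554*(-1/3357) + 2579) = √(506/373 + 2579) = √(962473/373) = √359002429/373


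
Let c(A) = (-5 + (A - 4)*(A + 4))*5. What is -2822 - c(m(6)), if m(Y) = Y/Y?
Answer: -2722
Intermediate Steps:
m(Y) = 1
c(A) = -25 + 5*(-4 + A)*(4 + A) (c(A) = (-5 + (-4 + A)*(4 + A))*5 = -25 + 5*(-4 + A)*(4 + A))
-2822 - c(m(6)) = -2822 - (-105 + 5*1²) = -2822 - (-105 + 5*1) = -2822 - (-105 + 5) = -2822 - 1*(-100) = -2822 + 100 = -2722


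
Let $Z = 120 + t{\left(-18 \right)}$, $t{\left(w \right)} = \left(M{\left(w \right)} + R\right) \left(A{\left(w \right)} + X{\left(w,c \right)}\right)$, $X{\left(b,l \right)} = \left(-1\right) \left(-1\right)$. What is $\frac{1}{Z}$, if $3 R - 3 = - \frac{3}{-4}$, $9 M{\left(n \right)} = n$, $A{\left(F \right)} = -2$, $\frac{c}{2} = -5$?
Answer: $\frac{4}{483} \approx 0.0082816$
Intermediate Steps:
$c = -10$ ($c = 2 \left(-5\right) = -10$)
$M{\left(n \right)} = \frac{n}{9}$
$X{\left(b,l \right)} = 1$
$R = \frac{5}{4}$ ($R = 1 + \frac{\left(-3\right) \frac{1}{-4}}{3} = 1 + \frac{\left(-3\right) \left(- \frac{1}{4}\right)}{3} = 1 + \frac{1}{3} \cdot \frac{3}{4} = 1 + \frac{1}{4} = \frac{5}{4} \approx 1.25$)
$t{\left(w \right)} = - \frac{5}{4} - \frac{w}{9}$ ($t{\left(w \right)} = \left(\frac{w}{9} + \frac{5}{4}\right) \left(-2 + 1\right) = \left(\frac{5}{4} + \frac{w}{9}\right) \left(-1\right) = - \frac{5}{4} - \frac{w}{9}$)
$Z = \frac{483}{4}$ ($Z = 120 - - \frac{3}{4} = 120 + \left(- \frac{5}{4} + 2\right) = 120 + \frac{3}{4} = \frac{483}{4} \approx 120.75$)
$\frac{1}{Z} = \frac{1}{\frac{483}{4}} = \frac{4}{483}$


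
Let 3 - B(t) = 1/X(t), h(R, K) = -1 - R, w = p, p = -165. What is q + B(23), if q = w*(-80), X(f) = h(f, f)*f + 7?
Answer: 7195636/545 ≈ 13203.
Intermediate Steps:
w = -165
X(f) = 7 + f*(-1 - f) (X(f) = (-1 - f)*f + 7 = f*(-1 - f) + 7 = 7 + f*(-1 - f))
q = 13200 (q = -165*(-80) = 13200)
B(t) = 3 - 1/(7 - t*(1 + t))
q + B(23) = 13200 + (-20 + 3*23*(1 + 23))/(-7 + 23*(1 + 23)) = 13200 + (-20 + 3*23*24)/(-7 + 23*24) = 13200 + (-20 + 1656)/(-7 + 552) = 13200 + 1636/545 = 7195636/545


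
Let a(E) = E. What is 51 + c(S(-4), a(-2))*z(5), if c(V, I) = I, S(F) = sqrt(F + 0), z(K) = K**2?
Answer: 1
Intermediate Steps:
S(F) = sqrt(F)
51 + c(S(-4), a(-2))*z(5) = 51 - 2*5**2 = 51 - 2*25 = 51 - 50 = 1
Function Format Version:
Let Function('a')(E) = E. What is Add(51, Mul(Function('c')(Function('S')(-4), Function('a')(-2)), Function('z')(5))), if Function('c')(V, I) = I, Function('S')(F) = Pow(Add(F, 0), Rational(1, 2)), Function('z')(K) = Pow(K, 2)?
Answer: 1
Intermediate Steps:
Function('S')(F) = Pow(F, Rational(1, 2))
Add(51, Mul(Function('c')(Function('S')(-4), Function('a')(-2)), Function('z')(5))) = Add(51, Mul(-2, Pow(5, 2))) = Add(51, Mul(-2, 25)) = Add(51, -50) = 1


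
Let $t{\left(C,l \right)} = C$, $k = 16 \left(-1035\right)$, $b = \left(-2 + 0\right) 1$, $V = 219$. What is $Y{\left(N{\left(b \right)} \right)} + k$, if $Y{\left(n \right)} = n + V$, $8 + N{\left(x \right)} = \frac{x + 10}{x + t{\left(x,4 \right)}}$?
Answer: $-16351$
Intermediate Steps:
$b = -2$ ($b = \left(-2\right) 1 = -2$)
$k = -16560$
$N{\left(x \right)} = -8 + \frac{10 + x}{2 x}$ ($N{\left(x \right)} = -8 + \frac{x + 10}{x + x} = -8 + \frac{10 + x}{2 x}$)
$Y{\left(n \right)} = 219 + n$ ($Y{\left(n \right)} = n + 219 = 219 + n$)
$Y{\left(N{\left(b \right)} \right)} + k = \left(219 - \left(\frac{15}{2} - \frac{5}{-2}\right)\right) - 16560 = \left(219 + \left(- \frac{15}{2} + 5 \left(- \frac{1}{2}\right)\right)\right) - 16560 = \left(219 - 10\right) - 16560 = 209 - 16560 = -16351$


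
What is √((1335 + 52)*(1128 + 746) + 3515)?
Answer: √2602753 ≈ 1613.3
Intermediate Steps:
√((1335 + 52)*(1128 + 746) + 3515) = √(1387*1874 + 3515) = √(2599238 + 3515) = √2602753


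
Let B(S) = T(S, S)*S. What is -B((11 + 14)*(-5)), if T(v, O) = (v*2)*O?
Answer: 3906250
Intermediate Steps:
T(v, O) = 2*O*v (T(v, O) = (2*v)*O = 2*O*v)
B(S) = 2*S³ (B(S) = (2*S*S)*S = (2*S²)*S = 2*S³)
-B((11 + 14)*(-5)) = -2*((11 + 14)*(-5))³ = -2*(25*(-5))³ = -2*(-125)³ = -2*(-1953125) = -1*(-3906250) = 3906250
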